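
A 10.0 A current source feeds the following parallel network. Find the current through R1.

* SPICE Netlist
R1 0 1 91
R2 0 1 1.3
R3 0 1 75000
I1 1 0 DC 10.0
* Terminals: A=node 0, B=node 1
All resistors sit directly between nodes 0 and 1, so they are in parallel and share one voltage V; the full source current 10 A splits among them.
1/R_par = 1/91 + 1/1.3 + 1/75000 = 0.7802 S  =>  R_par = 1.282 Ω
V = I × R_par = 10 × 1.282 = 12.82 V
I_R1 = V/R1 = 12.82/91 = 0.1408 A

Final answer: 0.1408 A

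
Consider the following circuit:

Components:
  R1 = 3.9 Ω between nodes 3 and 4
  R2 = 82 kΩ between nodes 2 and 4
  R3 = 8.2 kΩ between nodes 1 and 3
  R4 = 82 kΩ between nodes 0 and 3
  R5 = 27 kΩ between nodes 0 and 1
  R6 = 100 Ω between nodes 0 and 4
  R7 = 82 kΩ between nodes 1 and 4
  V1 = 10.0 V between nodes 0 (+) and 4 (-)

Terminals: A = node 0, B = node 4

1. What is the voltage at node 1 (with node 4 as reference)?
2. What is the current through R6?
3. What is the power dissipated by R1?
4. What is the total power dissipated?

Nodal analysis, taking node 4 as the 0 V reference.
Source V1 fixes V_0 = 10 V.
KCL at each unknown node (sum of currents leaving = 0; resistances in Ω):
  Node 1: (V_1 - V_3)/8200 + (V_1 - 10)/27000 + (V_1 - 0)/82000 = 0
  Node 2: (V_2 - 0)/82000 = 0
  Node 3: (V_3 - 0)/3.9 + (V_3 - V_1)/8200 + (V_3 - 10)/82000 = 0
Collecting terms (coefficients in siemens):
  0.0001712·V_1 - 0.000122·V_3 = 0.0003704
  0.0000122·V_2 = 0
  0.2565·V_3 - 0.000122·V_1 = 0.000122
Solving these 3 simultaneous equations (Gaussian elimination) gives:
  V_1 = 2.165 V, V_2 = 0 V, V_3 = 0.001504 V
Part 1:
  Read off the nodal solution: V_1 = 2.165 V
Part 2:
  I_R6 = (V_0 - V_4)/R6 = (10 - 0)/100 = 0.1 A
  Magnitude: I_R6 = 0.1 A
Part 3:
  I_R1 = (V_3 - V_4)/R1 = (0.001504 - 0)/3.9 = 0.0003857 A
  P_R1 = I_R1² × R1 = (0.0003857)² × 3.9 = 0.0000005803 W
Part 4:
  Power in each resistor, P = (ΔV)²/R:
    P_R1 = (0.001504 - 0)²/3.9 = 0.0000005803 W
    P_R2 = (0 - 0)²/82000 = 0 W
    P_R3 = (2.165 - 0.001504)²/8200 = 0.0005706 W
    P_R4 = (10 - 0.001504)²/82000 = 0.001219 W
    P_R5 = (10 - 2.165)²/27000 = 0.002274 W
    P_R6 = (10 - 0)²/100 = 1 W
    P_R7 = (2.165 - 0)²/82000 = 0.00005714 W
  P_total = P_R1 + P_R2 + P_R3 + P_R4 + P_R5 + P_R6 + P_R7 = 1.004 W

Final answers:
1. V_1 = 2.165 V
2. I_R6 = 0.1 A
3. P_R1 = 5.803e-07 W
4. P_total = 1.004 W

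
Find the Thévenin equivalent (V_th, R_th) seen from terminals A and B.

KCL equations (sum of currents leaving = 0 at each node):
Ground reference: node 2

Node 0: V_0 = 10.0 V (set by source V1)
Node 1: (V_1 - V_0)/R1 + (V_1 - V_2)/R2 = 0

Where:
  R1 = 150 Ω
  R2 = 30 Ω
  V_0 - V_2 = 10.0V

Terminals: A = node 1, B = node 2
Step 1 — V_th is the open-circuit voltage V_A - V_B (nothing connected across the terminals).
Nodal analysis, taking node 2 as the 0 V reference.
Source V1 fixes V_0 = 10 V.
KCL at each unknown node (sum of currents leaving = 0; resistances in Ω):
  Node 1: (V_1 - 10)/150 + (V_1 - 0)/30 = 0
Collecting terms: 0.04 × V_1 = 0.06667  =>  V_1 = 1.667 V
V_th = V_1 - V_2 = 1.667 - 0 = 1.667 V
Step 2 — R_th: zero the source — replace V1 by a short circuit (node 2 merges into node 0) — and find the resistance seen between A (node 1) and B (node 0).
Reduce the network between node 1 (A) and node 0 (B) by series/parallel combination:
  Rp1 = R1 ‖ R2 (parallel, both between nodes 0 and 1) = 1/(1/150 + 1/30) = 25 Ω
R_th = 25 Ω

Final answer: V_th = 1.667 V, R_th = 25 Ω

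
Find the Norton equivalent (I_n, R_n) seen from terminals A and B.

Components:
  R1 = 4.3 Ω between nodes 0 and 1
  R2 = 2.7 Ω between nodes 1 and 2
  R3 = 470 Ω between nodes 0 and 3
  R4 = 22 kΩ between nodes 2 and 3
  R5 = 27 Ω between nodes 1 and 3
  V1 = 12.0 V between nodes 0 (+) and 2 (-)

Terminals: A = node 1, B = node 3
Find the Thévenin equivalent first; then I_n = V_th/R_th and R_n = R_th.
Step 1 — V_th is the open-circuit voltage V_A - V_B (nothing connected across the terminals).
Nodal analysis, taking node 2 as the 0 V reference.
Source V1 fixes V_0 = 12 V.
KCL at each unknown node (sum of currents leaving = 0; resistances in Ω):
  Node 1: (V_1 - 12)/4.3 + (V_1 - 0)/2.7 + (V_1 - V_3)/27 = 0
  Node 3: (V_3 - 12)/470 + (V_3 - 0)/22000 + (V_3 - V_1)/27 = 0
Collecting terms (coefficients in siemens):
  0.64·V_1 - 0.03704·V_3 = 2.791
  0.03921·V_3 - 0.03704·V_1 = 0.02553
Determinant D = (0.64)(0.03921) - (-0.03704)(-0.03704) = 0.02372
V_1 = [(2.791)(0.03921) - (-0.03704)(0.02553)]/D = 4.653 V
V_3 = [(0.64)(0.02553) - (2.791)(-0.03704)]/D = 5.046 V
V_th = V_1 - V_3 = 4.653 - 5.046 = -0.3933 V
Step 2 — R_th: zero the source — replace V1 by a short circuit (node 2 merges into node 0) — and find the resistance seen between A (node 1) and B (node 3).
Reduce the network between node 1 (A) and node 3 (B) by series/parallel combination:
  Rp1 = R1 ‖ R2 (parallel, both between nodes 0 and 1) = 1/(1/4.3 + 1/2.7) = 1.659 Ω
  Rp2 = R3 ‖ R4 (parallel, both between nodes 0 and 3) = 1/(1/470 + 1/22000) = 460.2 Ω
  Rs1 = Rp1 + Rp2 (series, joined only at node 0) = 1.659 + 460.2 = 461.8 Ω
  Rp3 = R5 ‖ Rs1 (parallel, both between nodes 1 and 3) = 1/(1/27 + 1/461.8) = 25.51 Ω
R_th = 25.51 Ω
I_n = V_th/R_th = -0.3933/25.51 = -0.01542 A, and R_n = R_th = 25.51 Ω

Final answer: I_n = -0.01542 A, R_n = 25.51 Ω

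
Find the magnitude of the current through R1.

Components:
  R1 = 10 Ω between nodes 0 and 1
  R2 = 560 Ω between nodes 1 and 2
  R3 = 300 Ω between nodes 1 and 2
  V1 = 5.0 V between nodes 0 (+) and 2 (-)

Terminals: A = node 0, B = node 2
Nodal analysis, taking node 2 as the 0 V reference.
Source V1 fixes V_0 = 5 V.
KCL at each unknown node (sum of currents leaving = 0; resistances in Ω):
  Node 1: (V_1 - 5)/10 + (V_1 - 0)/560 + (V_1 - 0)/300 = 0
Collecting terms: 0.1051 × V_1 = 0.5  =>  V_1 = 4.757 V
I_R1 = (V_0 - V_1)/R1 = (5 - 4.757)/10 = 0.02435 A
|I_R1| = 0.02435 A

Final answer: |I_R1| = 0.02435 A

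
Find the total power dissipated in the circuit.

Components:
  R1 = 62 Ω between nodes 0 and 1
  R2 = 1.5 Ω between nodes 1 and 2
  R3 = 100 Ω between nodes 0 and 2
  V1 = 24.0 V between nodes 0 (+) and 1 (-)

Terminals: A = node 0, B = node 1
Nodal analysis, taking node 1 as the 0 V reference.
Source V1 fixes V_0 = 24 V.
KCL at each unknown node (sum of currents leaving = 0; resistances in Ω):
  Node 2: (V_2 - 0)/1.5 + (V_2 - 24)/100 = 0
Collecting terms: 0.6767 × V_2 = 0.24  =>  V_2 = 0.3547 V
Power in each resistor, P = (ΔV)²/R:
  P_R1 = (24 - 0)²/62 = 9.29 W
  P_R2 = (0 - 0.3547)²/1.5 = 0.08387 W
  P_R3 = (24 - 0.3547)²/100 = 5.591 W
P_total = P_R1 + P_R2 + P_R3 = 14.97 W

Final answer: 14.97 W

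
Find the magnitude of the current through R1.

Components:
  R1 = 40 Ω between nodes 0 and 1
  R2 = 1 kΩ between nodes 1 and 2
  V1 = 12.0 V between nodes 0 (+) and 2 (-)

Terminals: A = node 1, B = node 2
Nodal analysis, taking node 2 as the 0 V reference.
Source V1 fixes V_0 = 12 V.
KCL at each unknown node (sum of currents leaving = 0; resistances in Ω):
  Node 1: (V_1 - 12)/40 + (V_1 - 0)/1000 = 0
Collecting terms: 0.026 × V_1 = 0.3  =>  V_1 = 11.54 V
I_R1 = (V_0 - V_1)/R1 = (12 - 11.54)/40 = 0.01154 A
|I_R1| = 0.01154 A

Final answer: |I_R1| = 0.01154 A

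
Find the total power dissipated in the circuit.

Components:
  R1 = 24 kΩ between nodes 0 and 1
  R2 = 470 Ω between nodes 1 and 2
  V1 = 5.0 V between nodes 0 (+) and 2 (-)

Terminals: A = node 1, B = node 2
Nodal analysis, taking node 2 as the 0 V reference.
Source V1 fixes V_0 = 5 V.
KCL at each unknown node (sum of currents leaving = 0; resistances in Ω):
  Node 1: (V_1 - 5)/24000 + (V_1 - 0)/470 = 0
Collecting terms: 0.002169 × V_1 = 0.0002083  =>  V_1 = 0.09604 V
Power in each resistor, P = (ΔV)²/R:
  P_R1 = (5 - 0.09604)²/24000 = 0.001002 W
  P_R2 = (0.09604 - 0)²/470 = 0.00001962 W
P_total = P_R1 + P_R2 = 0.001022 W

Final answer: 0.001022 W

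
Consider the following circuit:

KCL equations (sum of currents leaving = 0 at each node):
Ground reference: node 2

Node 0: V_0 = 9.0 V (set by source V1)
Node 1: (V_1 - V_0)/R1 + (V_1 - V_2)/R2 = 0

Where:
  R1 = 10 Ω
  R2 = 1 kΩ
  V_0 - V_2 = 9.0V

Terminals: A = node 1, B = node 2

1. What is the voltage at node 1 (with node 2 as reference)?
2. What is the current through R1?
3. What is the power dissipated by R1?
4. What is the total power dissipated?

Nodal analysis, taking node 2 as the 0 V reference.
Source V1 fixes V_0 = 9 V.
KCL at each unknown node (sum of currents leaving = 0; resistances in Ω):
  Node 1: (V_1 - 9)/10 + (V_1 - 0)/1000 = 0
Collecting terms: 0.101 × V_1 = 0.9  =>  V_1 = 8.911 V
Part 1:
  Read off the nodal solution: V_1 = 8.911 V
Part 2:
  I_R1 = (V_0 - V_1)/R1 = (9 - 8.911)/10 = 0.008911 A
  Magnitude: I_R1 = 0.008911 A
Part 3:
  I_R1 = (V_0 - V_1)/R1 = (9 - 8.911)/10 = 0.008911 A
  P_R1 = I_R1² × R1 = (0.008911)² × 10 = 0.000794 W
Part 4:
  Power in each resistor, P = (ΔV)²/R:
    P_R1 = (9 - 8.911)²/10 = 0.000794 W
    P_R2 = (8.911 - 0)²/1000 = 0.0794 W
  P_total = P_R1 + P_R2 = 0.0802 W

Final answers:
1. V_1 = 8.911 V
2. I_R1 = 0.008911 A
3. P_R1 = 0.000794 W
4. P_total = 0.0802 W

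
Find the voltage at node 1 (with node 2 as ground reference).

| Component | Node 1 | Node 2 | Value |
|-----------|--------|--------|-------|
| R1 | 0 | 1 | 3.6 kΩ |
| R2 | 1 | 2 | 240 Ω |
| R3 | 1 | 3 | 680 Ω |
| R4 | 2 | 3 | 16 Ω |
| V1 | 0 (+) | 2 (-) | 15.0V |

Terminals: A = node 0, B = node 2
Nodal analysis, taking node 2 as the 0 V reference.
Source V1 fixes V_0 = 15 V.
KCL at each unknown node (sum of currents leaving = 0; resistances in Ω):
  Node 1: (V_1 - 15)/3600 + (V_1 - 0)/240 + (V_1 - V_3)/680 = 0
  Node 3: (V_3 - V_1)/680 + (V_3 - 0)/16 = 0
Collecting terms (coefficients in siemens):
  0.005915·V_1 - 0.001471·V_3 = 0.004167
  0.06397·V_3 - 0.001471·V_1 = 0
Determinant D = (0.005915)(0.06397) - (-0.001471)(-0.001471) = 0.0003762
V_1 = [(0.004167)(0.06397) - (-0.001471)(0)]/D = 0.7085 V
V_3 = [(0.005915)(0) - (0.004167)(-0.001471)]/D = 0.01629 V
The requested potential is V_1 = 0.7085 V.

Final answer: V_1 = 0.7085 V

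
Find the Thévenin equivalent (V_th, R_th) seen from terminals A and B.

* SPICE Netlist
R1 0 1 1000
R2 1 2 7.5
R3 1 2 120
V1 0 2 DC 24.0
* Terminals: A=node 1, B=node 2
Step 1 — V_th is the open-circuit voltage V_A - V_B (nothing connected across the terminals).
Nodal analysis, taking node 2 as the 0 V reference.
Source V1 fixes V_0 = 24 V.
KCL at each unknown node (sum of currents leaving = 0; resistances in Ω):
  Node 1: (V_1 - 24)/1000 + (V_1 - 0)/7.5 + (V_1 - 0)/120 = 0
Collecting terms: 0.1427 × V_1 = 0.024  =>  V_1 = 0.1682 V
V_th = V_1 - V_2 = 0.1682 - 0 = 0.1682 V
Step 2 — R_th: zero the source — replace V1 by a short circuit (node 2 merges into node 0) — and find the resistance seen between A (node 1) and B (node 0).
Reduce the network between node 1 (A) and node 0 (B) by series/parallel combination:
  Rp1 = R1 ‖ R2 ‖ R3 (parallel, all between nodes 0 and 1) = 1/(1/1000 + 1/7.5 + 1/120) = 7.009 Ω
R_th = 7.009 Ω

Final answer: V_th = 0.1682 V, R_th = 7.009 Ω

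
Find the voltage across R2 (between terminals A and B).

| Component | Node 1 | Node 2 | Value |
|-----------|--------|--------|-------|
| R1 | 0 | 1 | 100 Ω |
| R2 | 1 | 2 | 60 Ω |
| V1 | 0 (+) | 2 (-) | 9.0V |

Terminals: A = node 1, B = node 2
R1 and R2 are in series across V1 (node 0 → node 1 → node 2), and the output A–B is taken across R2, so this is a voltage divider.
Series current: I = V1/(R1 + R2) = 9/(100 + 60) = 9/160 = 0.05625 A
V_R2 = I × R2 = V1 × R2/(R1 + R2) = 9 × 60/160 = 3.375 V

Final answer: 3.375 V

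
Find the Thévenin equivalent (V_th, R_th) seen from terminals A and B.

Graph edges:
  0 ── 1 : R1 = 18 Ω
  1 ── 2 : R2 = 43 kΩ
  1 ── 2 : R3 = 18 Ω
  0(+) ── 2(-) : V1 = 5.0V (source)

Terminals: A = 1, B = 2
Step 1 — V_th is the open-circuit voltage V_A - V_B (nothing connected across the terminals).
Nodal analysis, taking node 2 as the 0 V reference.
Source V1 fixes V_0 = 5 V.
KCL at each unknown node (sum of currents leaving = 0; resistances in Ω):
  Node 1: (V_1 - 5)/18 + (V_1 - 0)/43000 + (V_1 - 0)/18 = 0
Collecting terms: 0.1111 × V_1 = 0.2778  =>  V_1 = 2.499 V
V_th = V_1 - V_2 = 2.499 - 0 = 2.499 V
Step 2 — R_th: zero the source — replace V1 by a short circuit (node 2 merges into node 0) — and find the resistance seen between A (node 1) and B (node 0).
Reduce the network between node 1 (A) and node 0 (B) by series/parallel combination:
  Rp1 = R1 ‖ R2 ‖ R3 (parallel, all between nodes 0 and 1) = 1/(1/18 + 1/43000 + 1/18) = 8.998 Ω
R_th = 8.998 Ω

Final answer: V_th = 2.499 V, R_th = 8.998 Ω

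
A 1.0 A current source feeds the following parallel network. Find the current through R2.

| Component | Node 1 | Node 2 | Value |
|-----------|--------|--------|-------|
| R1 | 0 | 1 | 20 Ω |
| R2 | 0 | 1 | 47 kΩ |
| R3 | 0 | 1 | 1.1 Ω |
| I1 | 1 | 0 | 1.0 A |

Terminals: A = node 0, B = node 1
All resistors sit directly between nodes 0 and 1, so they are in parallel and share one voltage V; the full source current 1 A splits among them.
1/R_par = 1/20 + 1/47000 + 1/1.1 = 0.9591 S  =>  R_par = 1.043 Ω
V = I × R_par = 1 × 1.043 = 1.043 V
I_R2 = V/R2 = 1.043/47000 = 0.00002218 A

Final answer: 2.218e-05 A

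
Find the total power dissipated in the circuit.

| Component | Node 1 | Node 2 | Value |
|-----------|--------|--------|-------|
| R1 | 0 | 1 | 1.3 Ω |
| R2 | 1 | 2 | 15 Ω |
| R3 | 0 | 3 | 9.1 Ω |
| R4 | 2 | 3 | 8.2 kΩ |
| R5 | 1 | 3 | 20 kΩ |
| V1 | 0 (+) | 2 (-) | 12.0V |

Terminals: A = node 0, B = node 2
Nodal analysis, taking node 2 as the 0 V reference.
Source V1 fixes V_0 = 12 V.
KCL at each unknown node (sum of currents leaving = 0; resistances in Ω):
  Node 1: (V_1 - 12)/1.3 + (V_1 - 0)/15 + (V_1 - V_3)/20000 = 0
  Node 3: (V_3 - 12)/9.1 + (V_3 - 0)/8200 + (V_3 - V_1)/20000 = 0
Collecting terms (coefficients in siemens):
  0.8359·V_1 - 0.00005·V_3 = 9.231
  0.1101·V_3 - 0.00005·V_1 = 1.319
Determinant D = (0.8359)(0.1101) - (-0.00005)(-0.00005) = 0.09201
V_1 = [(9.231)(0.1101) - (-0.00005)(1.319)]/D = 11.04 V
V_3 = [(0.8359)(1.319) - (9.231)(-0.00005)]/D = 11.99 V
Power in each resistor, P = (ΔV)²/R:
  P_R1 = (12 - 11.04)²/1.3 = 0.7045 W
  P_R2 = (11.04 - 0)²/15 = 8.13 W
  P_R3 = (12 - 11.99)²/9.1 = 0.00002072 W
  P_R4 = (0 - 11.99)²/8200 = 0.01752 W
  P_R5 = (11.04 - 11.99)²/20000 = 0.00004449 W
P_total = P_R1 + P_R2 + P_R3 + P_R4 + P_R5 = 8.852 W

Final answer: 8.852 W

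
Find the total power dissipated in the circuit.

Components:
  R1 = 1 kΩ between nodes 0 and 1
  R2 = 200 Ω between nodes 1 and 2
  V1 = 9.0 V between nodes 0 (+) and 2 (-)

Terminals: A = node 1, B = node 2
Nodal analysis, taking node 2 as the 0 V reference.
Source V1 fixes V_0 = 9 V.
KCL at each unknown node (sum of currents leaving = 0; resistances in Ω):
  Node 1: (V_1 - 9)/1000 + (V_1 - 0)/200 = 0
Collecting terms: 0.006 × V_1 = 0.009  =>  V_1 = 1.5 V
Power in each resistor, P = (ΔV)²/R:
  P_R1 = (9 - 1.5)²/1000 = 0.05625 W
  P_R2 = (1.5 - 0)²/200 = 0.01125 W
P_total = P_R1 + P_R2 = 0.0675 W

Final answer: 0.0675 W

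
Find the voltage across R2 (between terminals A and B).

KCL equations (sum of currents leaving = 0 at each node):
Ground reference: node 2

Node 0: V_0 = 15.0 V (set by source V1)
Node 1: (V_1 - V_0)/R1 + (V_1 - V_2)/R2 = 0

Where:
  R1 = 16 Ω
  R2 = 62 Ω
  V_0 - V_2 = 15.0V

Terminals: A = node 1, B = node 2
R1 and R2 are in series across V1 (node 0 → node 1 → node 2), and the output A–B is taken across R2, so this is a voltage divider.
Series current: I = V1/(R1 + R2) = 15/(16 + 62) = 15/78 = 0.1923 A
V_R2 = I × R2 = V1 × R2/(R1 + R2) = 15 × 62/78 = 11.92 V

Final answer: 11.92 V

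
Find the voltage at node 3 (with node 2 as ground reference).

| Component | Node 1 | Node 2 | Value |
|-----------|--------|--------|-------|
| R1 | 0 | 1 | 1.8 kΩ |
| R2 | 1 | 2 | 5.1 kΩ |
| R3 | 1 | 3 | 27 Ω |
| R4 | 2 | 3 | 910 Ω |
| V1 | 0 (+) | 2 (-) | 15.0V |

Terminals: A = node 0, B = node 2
Nodal analysis, taking node 2 as the 0 V reference.
Source V1 fixes V_0 = 15 V.
KCL at each unknown node (sum of currents leaving = 0; resistances in Ω):
  Node 1: (V_1 - 15)/1800 + (V_1 - 0)/5100 + (V_1 - V_3)/27 = 0
  Node 3: (V_3 - V_1)/27 + (V_3 - 0)/910 = 0
Collecting terms (coefficients in siemens):
  0.03779·V_1 - 0.03704·V_3 = 0.008333
  0.03814·V_3 - 0.03704·V_1 = 0
Determinant D = (0.03779)(0.03814) - (-0.03704)(-0.03704) = 0.00006936
V_1 = [(0.008333)(0.03814) - (-0.03704)(0)]/D = 4.582 V
V_3 = [(0.03779)(0) - (0.008333)(-0.03704)]/D = 4.45 V
The requested potential is V_3 = 4.45 V.

Final answer: V_3 = 4.45 V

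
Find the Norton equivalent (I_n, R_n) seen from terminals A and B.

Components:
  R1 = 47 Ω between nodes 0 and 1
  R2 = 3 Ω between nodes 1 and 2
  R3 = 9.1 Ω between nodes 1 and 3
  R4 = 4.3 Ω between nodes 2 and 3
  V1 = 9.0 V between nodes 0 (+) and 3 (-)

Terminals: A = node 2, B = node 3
Find the Thévenin equivalent first; then I_n = V_th/R_th and R_n = R_th.
Step 1 — V_th is the open-circuit voltage V_A - V_B (nothing connected across the terminals).
Nodal analysis, taking node 3 as the 0 V reference.
Source V1 fixes V_0 = 9 V.
KCL at each unknown node (sum of currents leaving = 0; resistances in Ω):
  Node 1: (V_1 - 9)/47 + (V_1 - V_2)/3 + (V_1 - 0)/9.1 = 0
  Node 2: (V_2 - V_1)/3 + (V_2 - 0)/4.3 = 0
Collecting terms (coefficients in siemens):
  0.4645·V_1 - 0.3333·V_2 = 0.1915
  0.5659·V_2 - 0.3333·V_1 = 0
Determinant D = (0.4645)(0.5659) - (-0.3333)(-0.3333) = 0.1517
V_1 = [(0.1915)(0.5659) - (-0.3333)(0)]/D = 0.7141 V
V_2 = [(0.4645)(0) - (0.1915)(-0.3333)]/D = 0.4206 V
V_th = V_2 - V_3 = 0.4206 - 0 = 0.4206 V
Step 2 — R_th: zero the source — replace V1 by a short circuit (node 3 merges into node 0) — and find the resistance seen between A (node 2) and B (node 0).
Reduce the network between node 2 (A) and node 0 (B) by series/parallel combination:
  Rp1 = R1 ‖ R3 (parallel, both between nodes 0 and 1) = 1/(1/47 + 1/9.1) = 7.624 Ω
  Rs1 = R2 + Rp1 (series, joined only at node 1) = 3 + 7.624 = 10.62 Ω
  Rp2 = R4 ‖ Rs1 (parallel, both between nodes 0 and 2) = 1/(1/4.3 + 1/10.62) = 3.061 Ω
R_th = 3.061 Ω
I_n = V_th/R_th = 0.4206/3.061 = 0.1374 A, and R_n = R_th = 3.061 Ω

Final answer: I_n = 0.1374 A, R_n = 3.061 Ω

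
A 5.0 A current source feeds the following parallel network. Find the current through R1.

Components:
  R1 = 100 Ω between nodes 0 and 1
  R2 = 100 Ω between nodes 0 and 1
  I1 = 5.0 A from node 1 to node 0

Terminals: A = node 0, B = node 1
All resistors sit directly between nodes 0 and 1, so they are in parallel and share one voltage V; the full source current 5 A splits among them.
1/R_par = 1/100 + 1/100 = 0.02 S  =>  R_par = 50 Ω
V = I × R_par = 5 × 50 = 250 V
I_R1 = V/R1 = 250/100 = 2.5 A

Final answer: 2.5 A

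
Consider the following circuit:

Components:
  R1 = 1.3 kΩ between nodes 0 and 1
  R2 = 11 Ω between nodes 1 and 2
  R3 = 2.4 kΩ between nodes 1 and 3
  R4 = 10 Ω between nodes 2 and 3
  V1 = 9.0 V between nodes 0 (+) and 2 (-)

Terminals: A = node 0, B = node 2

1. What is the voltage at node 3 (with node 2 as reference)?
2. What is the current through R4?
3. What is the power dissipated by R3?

Nodal analysis, taking node 2 as the 0 V reference.
Source V1 fixes V_0 = 9 V.
KCL at each unknown node (sum of currents leaving = 0; resistances in Ω):
  Node 1: (V_1 - 9)/1300 + (V_1 - 0)/11 + (V_1 - V_3)/2400 = 0
  Node 3: (V_3 - V_1)/2400 + (V_3 - 0)/10 = 0
Collecting terms (coefficients in siemens):
  0.09209·V_1 - 0.0004167·V_3 = 0.006923
  0.1004·V_3 - 0.0004167·V_1 = 0
Determinant D = (0.09209)(0.1004) - (-0.0004167)(-0.0004167) = 0.009248
V_1 = [(0.006923)(0.1004) - (-0.0004167)(0)]/D = 0.07517 V
V_3 = [(0.09209)(0) - (0.006923)(-0.0004167)]/D = 0.0003119 V
Part 1:
  Read off the nodal solution: V_3 = 0.0003119 V
Part 2:
  I_R4 = (V_2 - V_3)/R4 = (0 - 0.0003119)/10 = -0.00003119 A
  Magnitude: I_R4 = 0.00003119 A
Part 3:
  I_R3 = (V_1 - V_3)/R3 = (0.07517 - 0.0003119)/2400 = 0.00003119 A
  P_R3 = I_R3² × R3 = (0.00003119)² × 2400 = 0.000002335 W

Final answers:
1. V_3 = 0.0003119 V
2. I_R4 = 3.119e-05 A
3. P_R3 = 2.335e-06 W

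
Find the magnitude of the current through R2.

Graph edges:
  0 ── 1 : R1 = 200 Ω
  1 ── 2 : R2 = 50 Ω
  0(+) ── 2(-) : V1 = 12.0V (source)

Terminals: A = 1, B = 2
Nodal analysis, taking node 2 as the 0 V reference.
Source V1 fixes V_0 = 12 V.
KCL at each unknown node (sum of currents leaving = 0; resistances in Ω):
  Node 1: (V_1 - 12)/200 + (V_1 - 0)/50 = 0
Collecting terms: 0.025 × V_1 = 0.06  =>  V_1 = 2.4 V
I_R2 = (V_1 - V_2)/R2 = (2.4 - 0)/50 = 0.048 A
|I_R2| = 0.048 A

Final answer: |I_R2| = 0.048 A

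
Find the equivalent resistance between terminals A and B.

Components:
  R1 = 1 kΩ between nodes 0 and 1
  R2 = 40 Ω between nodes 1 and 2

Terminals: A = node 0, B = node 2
Reduce the network between node 0 (A) and node 2 (B) by series/parallel combination:
  Rs1 = R1 + R2 (series, joined only at node 1) = 1000 + 40 = 1040 Ω
R_eq = 1.04 kΩ

Final answer: 1.04 kΩ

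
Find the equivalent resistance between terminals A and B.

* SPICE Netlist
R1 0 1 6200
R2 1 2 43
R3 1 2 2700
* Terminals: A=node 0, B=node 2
Reduce the network between node 0 (A) and node 2 (B) by series/parallel combination:
  Rp1 = R2 ‖ R3 (parallel, both between nodes 1 and 2) = 1/(1/43 + 1/2700) = 42.33 Ω
  Rs1 = R1 + Rp1 (series, joined only at node 1) = 6200 + 42.33 = 6242 Ω
R_eq = 6.242 kΩ

Final answer: 6.242 kΩ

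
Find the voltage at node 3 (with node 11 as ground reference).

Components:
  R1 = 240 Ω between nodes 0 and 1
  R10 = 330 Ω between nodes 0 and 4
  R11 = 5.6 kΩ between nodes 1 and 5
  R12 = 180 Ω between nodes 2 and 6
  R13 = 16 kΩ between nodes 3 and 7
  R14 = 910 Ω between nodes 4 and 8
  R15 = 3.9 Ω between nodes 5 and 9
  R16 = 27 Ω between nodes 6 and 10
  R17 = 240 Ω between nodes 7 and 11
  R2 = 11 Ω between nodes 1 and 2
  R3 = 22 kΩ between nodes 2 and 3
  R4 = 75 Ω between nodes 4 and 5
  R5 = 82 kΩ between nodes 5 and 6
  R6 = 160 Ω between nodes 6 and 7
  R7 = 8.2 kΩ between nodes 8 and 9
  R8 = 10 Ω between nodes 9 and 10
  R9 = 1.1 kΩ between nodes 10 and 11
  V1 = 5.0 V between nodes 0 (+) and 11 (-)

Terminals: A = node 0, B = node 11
Nodal analysis, taking node 11 as the 0 V reference.
Source V1 fixes V_0 = 5 V.
KCL at each unknown node (sum of currents leaving = 0; resistances in Ω):
  Node 1: (V_1 - 5)/240 + (V_1 - V_2)/11 + (V_1 - V_5)/5600 = 0
  Node 2: (V_2 - V_1)/11 + (V_2 - V_3)/22000 + (V_2 - V_6)/180 = 0
  Node 3: (V_3 - V_2)/22000 + (V_3 - V_7)/16000 = 0
  Node 4: (V_4 - V_5)/75 + (V_4 - 5)/330 + (V_4 - V_8)/910 = 0
  Node 5: (V_5 - V_4)/75 + (V_5 - V_6)/82000 + (V_5 - V_1)/5600 + (V_5 - V_9)/3.9 = 0
  Node 6: (V_6 - V_5)/82000 + (V_6 - V_7)/160 + (V_6 - V_2)/180 + (V_6 - V_10)/27 = 0
  Node 7: (V_7 - V_6)/160 + (V_7 - V_3)/16000 + (V_7 - 0)/240 = 0
  Node 8: (V_8 - V_9)/8200 + (V_8 - V_4)/910 = 0
  Node 9: (V_9 - V_8)/8200 + (V_9 - V_10)/10 + (V_9 - V_5)/3.9 = 0
  Node 10: (V_10 - V_9)/10 + (V_10 - 0)/1100 + (V_10 - V_6)/27 = 0
Collecting terms (coefficients in siemens):
  0.09525·V_1 - 0.09091·V_2 - 0.0001786·V_5 = 0.02083
  0.09651·V_2 - 0.09091·V_1 - 0.00004545·V_3 - 0.005556·V_6 = 0
  0.000108·V_3 - 0.00004545·V_2 - 0.0000625·V_7 = 0
  0.01746·V_4 - 0.01333·V_5 - 0.001099·V_8 = 0.01515
  0.2699·V_5 - 0.0001786·V_1 - 0.01333·V_4 - 0.0000122·V_6 - 0.2564·V_9 = 0
  0.04885·V_6 - 0.005556·V_2 - 0.0000122·V_5 - 0.00625·V_7 - 0.03704·V_10 = 0
  0.01048·V_7 - 0.0000625·V_3 - 0.00625·V_6 = 0
  0.001221·V_8 - 0.001099·V_4 - 0.000122·V_9 = 0
  0.3565·V_9 - 0.2564·V_5 - 0.000122·V_8 - 0.1·V_10 = 0
  0.1379·V_10 - 0.03704·V_6 - 0.1·V_9 = 0
Solving these 10 simultaneous equations (Gaussian elimination) gives:
  V_1 = 3.8 V, V_2 = 3.747 V, V_3 = 2.582 V, V_4 = 3.381 V
  V_5 = 3.016 V, V_6 = 2.882 V, V_7 = 1.734 V, V_8 = 3.342 V
  V_9 = 2.996 V, V_10 = 2.946 V
The requested potential is V_3 = 2.582 V.

Final answer: V_3 = 2.582 V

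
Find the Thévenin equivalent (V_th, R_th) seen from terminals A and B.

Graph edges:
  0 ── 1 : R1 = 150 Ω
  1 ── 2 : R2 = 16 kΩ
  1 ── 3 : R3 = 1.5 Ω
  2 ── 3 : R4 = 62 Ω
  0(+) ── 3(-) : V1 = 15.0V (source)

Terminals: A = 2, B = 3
Step 1 — V_th is the open-circuit voltage V_A - V_B (nothing connected across the terminals).
Nodal analysis, taking node 3 as the 0 V reference.
Source V1 fixes V_0 = 15 V.
KCL at each unknown node (sum of currents leaving = 0; resistances in Ω):
  Node 1: (V_1 - 15)/150 + (V_1 - V_2)/16000 + (V_1 - 0)/1.5 = 0
  Node 2: (V_2 - V_1)/16000 + (V_2 - 0)/62 = 0
Collecting terms (coefficients in siemens):
  0.6734·V_1 - 0.0000625·V_2 = 0.1
  0.01619·V_2 - 0.0000625·V_1 = 0
Determinant D = (0.6734)(0.01619) - (-0.0000625)(-0.0000625) = 0.0109
V_1 = [(0.1)(0.01619) - (-0.0000625)(0)]/D = 0.1485 V
V_2 = [(0.6734)(0) - (0.1)(-0.0000625)]/D = 0.0005732 V
V_th = V_2 - V_3 = 0.0005732 - 0 = 0.0005732 V
Step 2 — R_th: zero the source — replace V1 by a short circuit (node 3 merges into node 0) — and find the resistance seen between A (node 2) and B (node 0).
Reduce the network between node 2 (A) and node 0 (B) by series/parallel combination:
  Rp1 = R1 ‖ R3 (parallel, both between nodes 0 and 1) = 1/(1/150 + 1/1.5) = 1.485 Ω
  Rs1 = R2 + Rp1 (series, joined only at node 1) = 16000 + 1.485 = 16000 Ω
  Rp2 = R4 ‖ Rs1 (parallel, both between nodes 0 and 2) = 1/(1/62 + 1/16000) = 61.76 Ω
R_th = 61.76 Ω

Final answer: V_th = 0.0005732 V, R_th = 61.76 Ω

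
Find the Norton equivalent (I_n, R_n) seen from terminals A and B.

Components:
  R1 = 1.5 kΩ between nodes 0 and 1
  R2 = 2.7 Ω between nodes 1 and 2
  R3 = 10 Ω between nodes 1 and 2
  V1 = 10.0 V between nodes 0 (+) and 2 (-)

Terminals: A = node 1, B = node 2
Find the Thévenin equivalent first; then I_n = V_th/R_th and R_n = R_th.
Step 1 — V_th is the open-circuit voltage V_A - V_B (nothing connected across the terminals).
Nodal analysis, taking node 2 as the 0 V reference.
Source V1 fixes V_0 = 10 V.
KCL at each unknown node (sum of currents leaving = 0; resistances in Ω):
  Node 1: (V_1 - 10)/1500 + (V_1 - 0)/2.7 + (V_1 - 0)/10 = 0
Collecting terms: 0.471 × V_1 = 0.006667  =>  V_1 = 0.01415 V
V_th = V_1 - V_2 = 0.01415 - 0 = 0.01415 V
Step 2 — R_th: zero the source — replace V1 by a short circuit (node 2 merges into node 0) — and find the resistance seen between A (node 1) and B (node 0).
Reduce the network between node 1 (A) and node 0 (B) by series/parallel combination:
  Rp1 = R1 ‖ R2 ‖ R3 (parallel, all between nodes 0 and 1) = 1/(1/1500 + 1/2.7 + 1/10) = 2.123 Ω
R_th = 2.123 Ω
I_n = V_th/R_th = 0.01415/2.123 = 0.006667 A, and R_n = R_th = 2.123 Ω

Final answer: I_n = 0.006667 A, R_n = 2.123 Ω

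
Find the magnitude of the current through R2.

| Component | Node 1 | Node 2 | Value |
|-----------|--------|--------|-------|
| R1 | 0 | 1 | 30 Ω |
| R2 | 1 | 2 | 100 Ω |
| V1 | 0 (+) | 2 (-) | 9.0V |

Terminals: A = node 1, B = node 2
Nodal analysis, taking node 2 as the 0 V reference.
Source V1 fixes V_0 = 9 V.
KCL at each unknown node (sum of currents leaving = 0; resistances in Ω):
  Node 1: (V_1 - 9)/30 + (V_1 - 0)/100 = 0
Collecting terms: 0.04333 × V_1 = 0.3  =>  V_1 = 6.923 V
I_R2 = (V_1 - V_2)/R2 = (6.923 - 0)/100 = 0.06923 A
|I_R2| = 0.06923 A

Final answer: |I_R2| = 0.06923 A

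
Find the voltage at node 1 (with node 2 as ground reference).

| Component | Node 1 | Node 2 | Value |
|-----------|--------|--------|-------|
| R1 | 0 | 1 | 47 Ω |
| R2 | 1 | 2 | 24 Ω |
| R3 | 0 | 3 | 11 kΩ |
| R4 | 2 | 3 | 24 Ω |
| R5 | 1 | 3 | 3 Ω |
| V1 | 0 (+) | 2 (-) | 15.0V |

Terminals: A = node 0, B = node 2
Nodal analysis, taking node 2 as the 0 V reference.
Source V1 fixes V_0 = 15 V.
KCL at each unknown node (sum of currents leaving = 0; resistances in Ω):
  Node 1: (V_1 - 15)/47 + (V_1 - 0)/24 + (V_1 - V_3)/3 = 0
  Node 3: (V_3 - 15)/11000 + (V_3 - 0)/24 + (V_3 - V_1)/3 = 0
Collecting terms (coefficients in siemens):
  0.3963·V_1 - 0.3333·V_3 = 0.3191
  0.3751·V_3 - 0.3333·V_1 = 0.001364
Determinant D = (0.3963)(0.3751) - (-0.3333)(-0.3333) = 0.03753
V_1 = [(0.3191)(0.3751) - (-0.3333)(0.001364)]/D = 3.202 V
V_3 = [(0.3963)(0.001364) - (0.3191)(-0.3333)]/D = 2.849 V
The requested potential is V_1 = 3.202 V.

Final answer: V_1 = 3.202 V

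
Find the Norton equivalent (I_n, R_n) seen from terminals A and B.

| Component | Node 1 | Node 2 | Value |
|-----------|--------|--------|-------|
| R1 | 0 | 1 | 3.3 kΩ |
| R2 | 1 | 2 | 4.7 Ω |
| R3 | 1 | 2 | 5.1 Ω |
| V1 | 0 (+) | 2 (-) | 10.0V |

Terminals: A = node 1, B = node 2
Find the Thévenin equivalent first; then I_n = V_th/R_th and R_n = R_th.
Step 1 — V_th is the open-circuit voltage V_A - V_B (nothing connected across the terminals).
Nodal analysis, taking node 2 as the 0 V reference.
Source V1 fixes V_0 = 10 V.
KCL at each unknown node (sum of currents leaving = 0; resistances in Ω):
  Node 1: (V_1 - 10)/3300 + (V_1 - 0)/4.7 + (V_1 - 0)/5.1 = 0
Collecting terms: 0.4091 × V_1 = 0.00303  =>  V_1 = 0.007406 V
V_th = V_1 - V_2 = 0.007406 - 0 = 0.007406 V
Step 2 — R_th: zero the source — replace V1 by a short circuit (node 2 merges into node 0) — and find the resistance seen between A (node 1) and B (node 0).
Reduce the network between node 1 (A) and node 0 (B) by series/parallel combination:
  Rp1 = R1 ‖ R2 ‖ R3 (parallel, all between nodes 0 and 1) = 1/(1/3300 + 1/4.7 + 1/5.1) = 2.444 Ω
R_th = 2.444 Ω
I_n = V_th/R_th = 0.007406/2.444 = 0.00303 A, and R_n = R_th = 2.444 Ω

Final answer: I_n = 0.00303 A, R_n = 2.444 Ω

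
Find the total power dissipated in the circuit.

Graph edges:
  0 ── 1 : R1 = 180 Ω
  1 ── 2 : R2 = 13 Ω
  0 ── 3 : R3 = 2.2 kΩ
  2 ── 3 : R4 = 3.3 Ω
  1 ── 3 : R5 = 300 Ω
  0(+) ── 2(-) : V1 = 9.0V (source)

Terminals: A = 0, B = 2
Nodal analysis, taking node 2 as the 0 V reference.
Source V1 fixes V_0 = 9 V.
KCL at each unknown node (sum of currents leaving = 0; resistances in Ω):
  Node 1: (V_1 - 9)/180 + (V_1 - 0)/13 + (V_1 - V_3)/300 = 0
  Node 3: (V_3 - 9)/2200 + (V_3 - 0)/3.3 + (V_3 - V_1)/300 = 0
Collecting terms (coefficients in siemens):
  0.08581·V_1 - 0.003333·V_3 = 0.05
  0.3068·V_3 - 0.003333·V_1 = 0.004091
Determinant D = (0.08581)(0.3068) - (-0.003333)(-0.003333) = 0.02632
V_1 = [(0.05)(0.3068) - (-0.003333)(0.004091)]/D = 0.5834 V
V_3 = [(0.08581)(0.004091) - (0.05)(-0.003333)]/D = 0.01967 V
Power in each resistor, P = (ΔV)²/R:
  P_R1 = (9 - 0.5834)²/180 = 0.3935 W
  P_R2 = (0.5834 - 0)²/13 = 0.02618 W
  P_R3 = (9 - 0.01967)²/2200 = 0.03666 W
  P_R4 = (0 - 0.01967)²/3.3 = 0.0001173 W
  P_R5 = (0.5834 - 0.01967)²/300 = 0.001059 W
P_total = P_R1 + P_R2 + P_R3 + P_R4 + P_R5 = 0.4576 W

Final answer: 0.4576 W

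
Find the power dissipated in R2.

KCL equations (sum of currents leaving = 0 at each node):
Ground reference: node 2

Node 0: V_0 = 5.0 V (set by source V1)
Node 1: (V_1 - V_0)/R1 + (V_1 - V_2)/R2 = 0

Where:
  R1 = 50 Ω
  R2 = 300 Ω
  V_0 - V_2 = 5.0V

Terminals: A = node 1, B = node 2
Nodal analysis, taking node 2 as the 0 V reference.
Source V1 fixes V_0 = 5 V.
KCL at each unknown node (sum of currents leaving = 0; resistances in Ω):
  Node 1: (V_1 - 5)/50 + (V_1 - 0)/300 = 0
Collecting terms: 0.02333 × V_1 = 0.1  =>  V_1 = 4.286 V
I_R2 = (V_1 - V_2)/R2 = (4.286 - 0)/300 = 0.01429 A
P_R2 = I_R2² × R2 = (0.01429)² × 300 = 0.06122 W

Final answer: 0.06122 W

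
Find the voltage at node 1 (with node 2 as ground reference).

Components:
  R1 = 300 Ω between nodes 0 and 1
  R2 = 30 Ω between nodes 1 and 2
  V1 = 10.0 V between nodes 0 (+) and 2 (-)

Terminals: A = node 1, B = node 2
Nodal analysis, taking node 2 as the 0 V reference.
Source V1 fixes V_0 = 10 V.
KCL at each unknown node (sum of currents leaving = 0; resistances in Ω):
  Node 1: (V_1 - 10)/300 + (V_1 - 0)/30 = 0
Collecting terms: 0.03667 × V_1 = 0.03333  =>  V_1 = 0.9091 V
The requested potential is V_1 = 0.9091 V.

Final answer: V_1 = 0.9091 V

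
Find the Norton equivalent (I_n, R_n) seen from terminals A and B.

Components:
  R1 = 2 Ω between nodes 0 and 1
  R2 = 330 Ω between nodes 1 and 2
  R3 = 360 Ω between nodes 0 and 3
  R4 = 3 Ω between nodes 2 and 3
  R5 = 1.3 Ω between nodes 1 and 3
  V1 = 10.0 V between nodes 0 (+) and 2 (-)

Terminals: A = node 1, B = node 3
Find the Thévenin equivalent first; then I_n = V_th/R_th and R_n = R_th.
Step 1 — V_th is the open-circuit voltage V_A - V_B (nothing connected across the terminals).
Nodal analysis, taking node 2 as the 0 V reference.
Source V1 fixes V_0 = 10 V.
KCL at each unknown node (sum of currents leaving = 0; resistances in Ω):
  Node 1: (V_1 - 10)/2 + (V_1 - 0)/330 + (V_1 - V_3)/1.3 = 0
  Node 3: (V_3 - 10)/360 + (V_3 - 0)/3 + (V_3 - V_1)/1.3 = 0
Collecting terms (coefficients in siemens):
  1.272·V_1 - 0.7692·V_3 = 5
  1.105·V_3 - 0.7692·V_1 = 0.02778
Determinant D = (1.272)(1.105) - (-0.7692)(-0.7692) = 0.8146
V_1 = [(5)(1.105) - (-0.7692)(0.02778)]/D = 6.811 V
V_3 = [(1.272)(0.02778) - (5)(-0.7692)]/D = 4.765 V
V_th = V_1 - V_3 = 6.811 - 4.765 = 2.046 V
Step 2 — R_th: zero the source — replace V1 by a short circuit (node 2 merges into node 0) — and find the resistance seen between A (node 1) and B (node 3).
Reduce the network between node 1 (A) and node 3 (B) by series/parallel combination:
  Rp1 = R1 ‖ R2 (parallel, both between nodes 0 and 1) = 1/(1/2 + 1/330) = 1.988 Ω
  Rp2 = R3 ‖ R4 (parallel, both between nodes 0 and 3) = 1/(1/360 + 1/3) = 2.975 Ω
  Rs1 = Rp1 + Rp2 (series, joined only at node 0) = 1.988 + 2.975 = 4.963 Ω
  Rp3 = R5 ‖ Rs1 (parallel, both between nodes 1 and 3) = 1/(1/1.3 + 1/4.963) = 1.03 Ω
R_th = 1.03 Ω
I_n = V_th/R_th = 2.046/1.03 = 1.986 A, and R_n = R_th = 1.03 Ω

Final answer: I_n = 1.986 A, R_n = 1.03 Ω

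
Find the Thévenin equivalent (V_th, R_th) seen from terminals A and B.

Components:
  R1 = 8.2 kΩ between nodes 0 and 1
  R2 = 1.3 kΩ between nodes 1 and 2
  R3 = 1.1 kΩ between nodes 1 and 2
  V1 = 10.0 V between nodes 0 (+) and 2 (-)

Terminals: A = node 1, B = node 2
Step 1 — V_th is the open-circuit voltage V_A - V_B (nothing connected across the terminals).
Nodal analysis, taking node 2 as the 0 V reference.
Source V1 fixes V_0 = 10 V.
KCL at each unknown node (sum of currents leaving = 0; resistances in Ω):
  Node 1: (V_1 - 10)/8200 + (V_1 - 0)/1300 + (V_1 - 0)/1100 = 0
Collecting terms: 0.0018 × V_1 = 0.00122  =>  V_1 = 0.6774 V
V_th = V_1 - V_2 = 0.6774 - 0 = 0.6774 V
Step 2 — R_th: zero the source — replace V1 by a short circuit (node 2 merges into node 0) — and find the resistance seen between A (node 1) and B (node 0).
Reduce the network between node 1 (A) and node 0 (B) by series/parallel combination:
  Rp1 = R1 ‖ R2 ‖ R3 (parallel, all between nodes 0 and 1) = 1/(1/8200 + 1/1300 + 1/1100) = 555.5 Ω
R_th = 555.5 Ω

Final answer: V_th = 0.6774 V, R_th = 555.5 Ω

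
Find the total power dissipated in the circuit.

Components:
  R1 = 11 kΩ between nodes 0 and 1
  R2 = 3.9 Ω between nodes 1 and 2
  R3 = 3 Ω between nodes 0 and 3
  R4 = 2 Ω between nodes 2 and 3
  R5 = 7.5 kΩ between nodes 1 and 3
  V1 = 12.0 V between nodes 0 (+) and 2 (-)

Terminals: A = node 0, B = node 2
Nodal analysis, taking node 2 as the 0 V reference.
Source V1 fixes V_0 = 12 V.
KCL at each unknown node (sum of currents leaving = 0; resistances in Ω):
  Node 1: (V_1 - 12)/11000 + (V_1 - 0)/3.9 + (V_1 - V_3)/7500 = 0
  Node 3: (V_3 - 12)/3 + (V_3 - 0)/2 + (V_3 - V_1)/7500 = 0
Collecting terms (coefficients in siemens):
  0.2566·V_1 - 0.0001333·V_3 = 0.001091
  0.8335·V_3 - 0.0001333·V_1 = 4
Determinant D = (0.2566)(0.8335) - (-0.0001333)(-0.0001333) = 0.2139
V_1 = [(0.001091)(0.8335) - (-0.0001333)(4)]/D = 0.006744 V
V_3 = [(0.2566)(4) - (0.001091)(-0.0001333)]/D = 4.799 V
Power in each resistor, P = (ΔV)²/R:
  P_R1 = (12 - 0.006744)²/11000 = 0.01308 W
  P_R2 = (0.006744 - 0)²/3.9 = 0.00001166 W
  P_R3 = (12 - 4.799)²/3 = 17.28 W
  P_R4 = (0 - 4.799)²/2 = 11.52 W
  P_R5 = (0.006744 - 4.799)²/7500 = 0.003062 W
P_total = P_R1 + P_R2 + P_R3 + P_R4 + P_R5 = 28.82 W

Final answer: 28.82 W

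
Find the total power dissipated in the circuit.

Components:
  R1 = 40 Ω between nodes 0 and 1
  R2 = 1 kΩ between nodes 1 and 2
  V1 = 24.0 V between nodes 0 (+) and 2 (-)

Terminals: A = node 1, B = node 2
Nodal analysis, taking node 2 as the 0 V reference.
Source V1 fixes V_0 = 24 V.
KCL at each unknown node (sum of currents leaving = 0; resistances in Ω):
  Node 1: (V_1 - 24)/40 + (V_1 - 0)/1000 = 0
Collecting terms: 0.026 × V_1 = 0.6  =>  V_1 = 23.08 V
Power in each resistor, P = (ΔV)²/R:
  P_R1 = (24 - 23.08)²/40 = 0.0213 W
  P_R2 = (23.08 - 0)²/1000 = 0.5325 W
P_total = P_R1 + P_R2 = 0.5538 W

Final answer: 0.5538 W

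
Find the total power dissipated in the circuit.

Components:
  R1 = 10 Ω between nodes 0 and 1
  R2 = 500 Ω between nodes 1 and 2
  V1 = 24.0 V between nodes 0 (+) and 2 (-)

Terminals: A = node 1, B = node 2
Nodal analysis, taking node 2 as the 0 V reference.
Source V1 fixes V_0 = 24 V.
KCL at each unknown node (sum of currents leaving = 0; resistances in Ω):
  Node 1: (V_1 - 24)/10 + (V_1 - 0)/500 = 0
Collecting terms: 0.102 × V_1 = 2.4  =>  V_1 = 23.53 V
Power in each resistor, P = (ΔV)²/R:
  P_R1 = (24 - 23.53)²/10 = 0.02215 W
  P_R2 = (23.53 - 0)²/500 = 1.107 W
P_total = P_R1 + P_R2 = 1.129 W

Final answer: 1.129 W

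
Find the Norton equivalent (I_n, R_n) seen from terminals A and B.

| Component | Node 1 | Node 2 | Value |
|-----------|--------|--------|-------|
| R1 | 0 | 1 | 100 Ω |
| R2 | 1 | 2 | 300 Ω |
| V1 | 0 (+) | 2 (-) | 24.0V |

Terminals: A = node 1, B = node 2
Find the Thévenin equivalent first; then I_n = V_th/R_th and R_n = R_th.
Step 1 — V_th is the open-circuit voltage V_A - V_B (nothing connected across the terminals).
Nodal analysis, taking node 2 as the 0 V reference.
Source V1 fixes V_0 = 24 V.
KCL at each unknown node (sum of currents leaving = 0; resistances in Ω):
  Node 1: (V_1 - 24)/100 + (V_1 - 0)/300 = 0
Collecting terms: 0.01333 × V_1 = 0.24  =>  V_1 = 18 V
V_th = V_1 - V_2 = 18 - 0 = 18 V
Step 2 — R_th: zero the source — replace V1 by a short circuit (node 2 merges into node 0) — and find the resistance seen between A (node 1) and B (node 0).
Reduce the network between node 1 (A) and node 0 (B) by series/parallel combination:
  Rp1 = R1 ‖ R2 (parallel, both between nodes 0 and 1) = 1/(1/100 + 1/300) = 75 Ω
R_th = 75 Ω
I_n = V_th/R_th = 18/75 = 0.24 A, and R_n = R_th = 75 Ω

Final answer: I_n = 0.24 A, R_n = 75 Ω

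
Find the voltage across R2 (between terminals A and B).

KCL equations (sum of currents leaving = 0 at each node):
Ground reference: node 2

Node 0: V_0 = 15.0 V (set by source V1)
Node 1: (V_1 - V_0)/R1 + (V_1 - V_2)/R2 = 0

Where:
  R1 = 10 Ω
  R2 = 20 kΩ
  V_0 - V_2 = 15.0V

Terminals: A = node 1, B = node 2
R1 and R2 are in series across V1 (node 0 → node 1 → node 2), and the output A–B is taken across R2, so this is a voltage divider.
Series current: I = V1/(R1 + R2) = 15/(10 + 20000) = 15/20010 = 0.0007496 A
V_R2 = I × R2 = V1 × R2/(R1 + R2) = 15 × 20000/20010 = 14.99 V

Final answer: 14.99 V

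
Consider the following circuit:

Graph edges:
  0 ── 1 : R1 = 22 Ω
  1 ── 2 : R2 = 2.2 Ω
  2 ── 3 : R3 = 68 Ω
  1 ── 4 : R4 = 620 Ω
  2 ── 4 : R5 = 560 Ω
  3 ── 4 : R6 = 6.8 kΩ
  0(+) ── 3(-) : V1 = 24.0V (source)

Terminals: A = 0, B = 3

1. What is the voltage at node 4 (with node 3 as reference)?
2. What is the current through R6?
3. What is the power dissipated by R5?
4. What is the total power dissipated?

Nodal analysis, taking node 3 as the 0 V reference.
Source V1 fixes V_0 = 24 V.
KCL at each unknown node (sum of currents leaving = 0; resistances in Ω):
  Node 1: (V_1 - 24)/22 + (V_1 - V_2)/2.2 + (V_1 - V_4)/620 = 0
  Node 2: (V_2 - V_1)/2.2 + (V_2 - 0)/68 + (V_2 - V_4)/560 = 0
  Node 4: (V_4 - V_1)/620 + (V_4 - V_2)/560 + (V_4 - 0)/6800 = 0
Collecting terms (coefficients in siemens):
  0.5016·V_1 - 0.4545·V_2 - 0.001613·V_4 = 1.091
  0.471·V_2 - 0.4545·V_1 - 0.001786·V_4 = 0
  0.003546·V_4 - 0.001613·V_1 - 0.001786·V_2 = 0
Solving these 3 simultaneous equations (Gaussian elimination) gives:
  V_1 = 18.23 V, V_2 = 17.66 V, V_4 = 17.19 V
Part 1:
  Read off the nodal solution: V_4 = 17.19 V
Part 2:
  I_R6 = (V_3 - V_4)/R6 = (0 - 17.19)/6800 = -0.002527 A
  Magnitude: I_R6 = 0.002527 A
Part 3:
  I_R5 = (V_2 - V_4)/R5 = (17.66 - 17.19)/560 = 0.0008423 A
  P_R5 = I_R5² × R5 = (0.0008423)² × 560 = 0.0003973 W
Part 4:
  Power in each resistor, P = (ΔV)²/R:
    P_R1 = (24 - 18.23)²/22 = 1.513 W
    P_R2 = (18.23 - 17.66)²/2.2 = 0.1493 W
    P_R3 = (17.66 - 0)²/68 = 4.586 W
    P_R4 = (18.23 - 17.19)²/620 = 0.001761 W
    P_R5 = (17.66 - 17.19)²/560 = 0.0003973 W
    P_R6 = (0 - 17.19)²/6800 = 0.04344 W
  P_total = P_R1 + P_R2 + P_R3 + P_R4 + P_R5 + P_R6 = 6.293 W

Final answers:
1. V_4 = 17.19 V
2. I_R6 = 0.002527 A
3. P_R5 = 0.0003973 W
4. P_total = 6.293 W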